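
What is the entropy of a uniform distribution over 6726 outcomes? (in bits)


H = log2(n) = log2(6726) = 12.7155

12.7155 bits


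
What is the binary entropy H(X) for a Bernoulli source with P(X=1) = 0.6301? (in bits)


H = -p*log2(p) - (1-p)*log2(1-p). -0.6301*log2(0.6301) = 0.419865; -0.3699*log2(0.3699) = 0.530730. H = 0.419865 + 0.530730 = 0.9506

0.9506 bits


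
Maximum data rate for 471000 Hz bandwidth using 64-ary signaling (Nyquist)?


Rate = 2 * B * log2(M) = 2 * 471000 * 6.0 = 5652000.0

5652000.0 bps


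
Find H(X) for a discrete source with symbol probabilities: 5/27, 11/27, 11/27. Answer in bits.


H = -sum(p_i * log2(p_i)). Terms: -(5/27)*log2(5/27) = 0.450548; -(11/27)*log2(11/27) = 0.527778; -(11/27)*log2(11/27) = 0.527778. H = 0.450548 + 0.527778 + 0.527778 = 1.5061

1.5061 bits


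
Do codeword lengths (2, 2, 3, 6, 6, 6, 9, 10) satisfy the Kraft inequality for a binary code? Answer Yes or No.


Kraft sum = sum(2^(-l_i)) = 0.6748, need <= 1. Result: satisfied (a binary prefix-free code with these lengths exists)

Yes


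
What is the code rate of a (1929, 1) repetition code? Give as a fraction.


Rate = k/n = 1/1929

1/1929


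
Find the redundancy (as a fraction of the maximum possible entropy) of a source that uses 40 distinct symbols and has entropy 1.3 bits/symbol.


H_max = log2(K) = log2(40) = 5.3219 bits/symbol. Redundancy = 1 - H/H_max = 1 - 1.3/5.3219 = 1 - 0.2443 = 0.7557

0.7557


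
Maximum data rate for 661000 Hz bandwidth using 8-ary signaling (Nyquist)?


Rate = 2 * B * log2(M) = 2 * 661000 * 3.0 = 3966000.0

3966000.0 bps


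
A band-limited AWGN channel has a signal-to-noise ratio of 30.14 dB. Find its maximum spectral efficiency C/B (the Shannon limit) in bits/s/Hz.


SNR_linear = 10^(30.14/10) = 1032.7614; C/B = log2(1 + SNR_linear) = log2(1 + 1032.7614) = 10.0137

10.0137 bits/s/Hz


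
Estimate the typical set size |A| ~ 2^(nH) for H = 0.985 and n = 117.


log2|A_typical| = nH = 117 * 0.985 = 115.245, so |A_typical| ~ 2^115.245 = 4.923e+34

4.923e+34


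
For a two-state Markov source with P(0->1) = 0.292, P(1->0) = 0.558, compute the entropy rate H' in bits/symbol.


Stationary distribution: pi_0 = p10/(p01+p10) = 0.6565, pi_1 = 0.3435. Entropy rate H' = pi_0*H(p01) + pi_1*H(p10) = 0.6565*0.8713 + 0.3435*0.9903 = 0.9122

0.9122 bits/symbol


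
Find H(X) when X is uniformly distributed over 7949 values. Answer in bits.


H = log2(n) = log2(7949) = 12.9566

12.9566 bits


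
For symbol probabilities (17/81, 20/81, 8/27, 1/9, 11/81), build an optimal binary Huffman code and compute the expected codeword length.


Huffman construction (repeatedly merge the two least-probable nodes; each merge adds 1 bit to every symbol beneath it): 1/9 + 11/81 = 20/81; 17/81 + 20/81 = 37/81; 20/81 + 8/27 = 44/81; 37/81 + 44/81 = 1. Resulting codeword lengths (in the order the probabilities were given): (2, 2, 2, 3, 3). L_avg = sum(p_i * l_i) = 17/81*2 + 20/81*2 + 8/27*2 + 1/9*3 + 11/81*3 = 182/81 = 2.2469

2.2469 bits


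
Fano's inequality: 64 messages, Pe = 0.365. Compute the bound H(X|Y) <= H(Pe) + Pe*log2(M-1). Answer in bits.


H(Pe) = -Pe*log2(Pe) - (1-Pe)*log2(1-Pe) = -0.365*log2(0.365) - 0.635*log2(0.635) = 0.530722 + 0.416034 = 0.9468. Pe*log2(M-1) = 0.365*log2(63) = 2.181707. Bound = H(Pe) + Pe*log2(M-1) = 0.530722 + 0.416034 + 2.181707 = 3.1285

3.1285 bits


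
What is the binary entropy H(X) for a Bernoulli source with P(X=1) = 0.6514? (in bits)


H = -p*log2(p) - (1-p)*log2(1-p). -0.6514*log2(0.6514) = 0.402816; -0.3486*log2(0.3486) = 0.529996. H = 0.402816 + 0.529996 = 0.9328

0.9328 bits


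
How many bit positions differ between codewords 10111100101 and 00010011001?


Count differing positions: ^ . ^ . ^ ^ ^ ^ ^ . . = 7 differences

7


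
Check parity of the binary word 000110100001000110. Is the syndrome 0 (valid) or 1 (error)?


Syndrome = XOR of all bits = 0 XOR 0 XOR 0 XOR 1 XOR 1 XOR 0 XOR 1 XOR 0 XOR 0 XOR 0 XOR 0 XOR 1 XOR 0 XOR 0 XOR 0 XOR 1 XOR 1 XOR 0 = 0

0


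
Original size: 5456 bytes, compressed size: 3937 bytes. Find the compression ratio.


Ratio = original / compressed = 5456 / 3937 = 1.3858

1.3858


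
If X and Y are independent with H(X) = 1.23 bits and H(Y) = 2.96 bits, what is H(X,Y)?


For independent variables, H(X,Y) = H(X) + H(Y) = 1.23 + 2.96 = 4.19

4.19 bits


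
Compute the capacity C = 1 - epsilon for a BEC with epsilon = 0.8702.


C = 1 - epsilon = 1 - 0.8702 = 0.1298

0.1298 bits


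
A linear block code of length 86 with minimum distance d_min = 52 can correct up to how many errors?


Correction capability = floor((d-1)/2) = floor((52-1)/2) = 25

25 errors


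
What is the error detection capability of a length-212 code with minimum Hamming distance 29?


Detection capability = d_min - 1 = 29 - 1 = 28

28 errors


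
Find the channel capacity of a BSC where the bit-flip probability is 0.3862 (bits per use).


H(p) = -p*log2(p) - (1-p)*log2(1-p) = -0.3862*log2(0.3862) - 0.6138*log2(0.6138) = 0.530090 + 0.432213 = 0.9623. C = 1 - H(p) = 1 - 0.9623 = 0.0377

0.0377 bits


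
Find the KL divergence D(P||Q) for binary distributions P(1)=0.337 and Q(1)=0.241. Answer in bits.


KL = p*log2(p/q) + (1-p)*log2((1-p)/(1-q)) = 0.337*log2(0.337/0.241) + 0.663*log2(0.663/0.759) = 0.0337

0.0337 bits


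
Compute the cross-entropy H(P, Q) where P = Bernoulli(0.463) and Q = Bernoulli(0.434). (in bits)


H(P,Q) = -p*log2(q) - (1-p)*log2(1-q). -0.463*log2(0.434) = 0.557560; -0.537*log2(0.566) = 0.440945. H(P,Q) = 0.557560 + 0.440945 = 0.9985

0.9985 bits


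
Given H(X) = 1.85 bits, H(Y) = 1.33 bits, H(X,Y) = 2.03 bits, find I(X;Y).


I(X;Y) = H(X) + H(Y) - H(X,Y) = 1.85 + 1.33 - 2.03 = 1.15

1.15 bits


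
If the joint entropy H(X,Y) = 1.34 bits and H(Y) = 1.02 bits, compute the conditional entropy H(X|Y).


H(X|Y) = H(X,Y) - H(Y) = 1.34 - 1.02 = 0.32

0.32 bits


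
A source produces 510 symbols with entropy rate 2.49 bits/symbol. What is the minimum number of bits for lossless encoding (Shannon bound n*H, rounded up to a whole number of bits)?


Minimum bits >= n * H = 510 * 2.49 = 1269.9, rounded up to a whole number of bits = 1270

1270 bits


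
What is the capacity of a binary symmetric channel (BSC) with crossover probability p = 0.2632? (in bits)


H(p) = -p*log2(p) - (1-p)*log2(1-p) = -0.2632*log2(0.2632) - 0.7368*log2(0.7368) = 0.506862 + 0.324675 = 0.8315. C = 1 - H(p) = 1 - 0.8315 = 0.1685

0.1685 bits


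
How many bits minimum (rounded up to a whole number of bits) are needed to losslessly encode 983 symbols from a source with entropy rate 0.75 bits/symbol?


Minimum bits >= n * H = 983 * 0.75 = 737.25, rounded up to a whole number of bits = 738

738 bits


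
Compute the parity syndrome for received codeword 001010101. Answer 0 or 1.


Syndrome = XOR of all bits = 0 XOR 0 XOR 1 XOR 0 XOR 1 XOR 0 XOR 1 XOR 0 XOR 1 = 0

0


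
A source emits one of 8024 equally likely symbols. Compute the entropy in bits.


H = log2(n) = log2(8024) = 12.9701

12.9701 bits


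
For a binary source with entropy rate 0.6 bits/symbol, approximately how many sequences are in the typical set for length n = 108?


log2|A_typical| = nH = 108 * 0.6 = 64.8, so |A_typical| ~ 2^64.8 = 3.212e+19

3.212e+19


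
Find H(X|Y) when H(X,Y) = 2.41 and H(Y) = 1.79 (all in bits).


H(X|Y) = H(X,Y) - H(Y) = 2.41 - 1.79 = 0.62

0.62 bits


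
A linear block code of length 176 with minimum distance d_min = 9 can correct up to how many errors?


Correction capability = floor((d-1)/2) = floor((9-1)/2) = 4

4 errors


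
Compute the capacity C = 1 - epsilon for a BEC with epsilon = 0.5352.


C = 1 - epsilon = 1 - 0.5352 = 0.4648

0.4648 bits


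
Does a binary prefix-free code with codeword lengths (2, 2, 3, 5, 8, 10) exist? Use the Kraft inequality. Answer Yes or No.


Kraft sum = sum(2^(-l_i)) = 0.6611, need <= 1. Result: satisfied (a binary prefix-free code with these lengths exists)

Yes


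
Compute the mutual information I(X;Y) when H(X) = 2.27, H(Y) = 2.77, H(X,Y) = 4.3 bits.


I(X;Y) = H(X) + H(Y) - H(X,Y) = 2.27 + 2.77 - 4.3 = 0.74

0.74 bits


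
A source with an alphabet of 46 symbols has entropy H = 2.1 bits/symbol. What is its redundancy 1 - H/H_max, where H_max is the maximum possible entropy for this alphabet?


H_max = log2(K) = log2(46) = 5.5236 bits/symbol. Redundancy = 1 - H/H_max = 1 - 2.1/5.5236 = 1 - 0.3802 = 0.6198

0.6198


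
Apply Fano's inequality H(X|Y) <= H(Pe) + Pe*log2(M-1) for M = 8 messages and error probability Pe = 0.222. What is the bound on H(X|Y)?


H(Pe) = -Pe*log2(Pe) - (1-Pe)*log2(1-Pe) = -0.222*log2(0.222) - 0.778*log2(0.778) = 0.482044 + 0.281759 = 0.7638. Pe*log2(M-1) = 0.222*log2(7) = 0.623233. Bound = H(Pe) + Pe*log2(M-1) = 0.482044 + 0.281759 + 0.623233 = 1.387

1.387 bits


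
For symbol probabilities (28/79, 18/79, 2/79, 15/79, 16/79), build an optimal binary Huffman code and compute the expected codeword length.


Huffman construction (repeatedly merge the two least-probable nodes; each merge adds 1 bit to every symbol beneath it): 2/79 + 15/79 = 17/79; 16/79 + 17/79 = 33/79; 18/79 + 28/79 = 46/79; 33/79 + 46/79 = 1. Resulting codeword lengths (in the order the probabilities were given): (2, 2, 3, 3, 2). L_avg = sum(p_i * l_i) = 28/79*2 + 18/79*2 + 2/79*3 + 15/79*3 + 16/79*2 = 175/79 = 2.2152

2.2152 bits


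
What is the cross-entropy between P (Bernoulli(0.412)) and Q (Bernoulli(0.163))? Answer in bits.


H(P,Q) = -p*log2(q) - (1-p)*log2(1-q). -0.412*log2(0.163) = 1.078227; -0.588*log2(0.837) = 0.150940. H(P,Q) = 1.078227 + 0.150940 = 1.2292

1.2292 bits


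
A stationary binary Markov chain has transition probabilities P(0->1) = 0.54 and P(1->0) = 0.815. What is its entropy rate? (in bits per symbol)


Stationary distribution: pi_0 = p10/(p01+p10) = 0.6015, pi_1 = 0.3985. Entropy rate H' = pi_0*H(p01) + pi_1*H(p10) = 0.6015*0.9954 + 0.3985*0.6909 = 0.874

0.874 bits/symbol


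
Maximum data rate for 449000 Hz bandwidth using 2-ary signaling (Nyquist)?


Rate = 2 * B * log2(M) = 2 * 449000 * 1.0 = 898000.0

898000.0 bps


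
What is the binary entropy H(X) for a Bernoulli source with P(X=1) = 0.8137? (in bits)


H = -p*log2(p) - (1-p)*log2(1-p). -0.8137*log2(0.8137) = 0.242020; -0.1863*log2(0.1863) = 0.451647. H = 0.242020 + 0.451647 = 0.6937

0.6937 bits


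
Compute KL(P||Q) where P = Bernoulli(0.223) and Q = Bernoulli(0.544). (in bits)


KL = p*log2(p/q) + (1-p)*log2((1-p)/(1-q)) = 0.223*log2(0.223/0.544) + 0.777*log2(0.777/0.456) = 0.3105

0.3105 bits


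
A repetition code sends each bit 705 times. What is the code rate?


Rate = k/n = 1/705

1/705


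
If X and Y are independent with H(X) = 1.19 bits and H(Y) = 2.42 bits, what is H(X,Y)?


For independent variables, H(X,Y) = H(X) + H(Y) = 1.19 + 2.42 = 3.61

3.61 bits


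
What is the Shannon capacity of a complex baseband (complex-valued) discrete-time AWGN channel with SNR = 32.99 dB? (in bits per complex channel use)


SNR_linear = 10^(32.99/10) = 1990.6733; C = log2(1 + SNR_linear) = log2(1 + 1990.6733) = 10.9598

10.9598 bits/channel use


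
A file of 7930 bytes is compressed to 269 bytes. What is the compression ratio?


Ratio = original / compressed = 7930 / 269 = 29.4796

29.4796


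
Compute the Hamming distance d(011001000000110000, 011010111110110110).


Count differing positions: . . . . ^ ^ ^ ^ ^ ^ ^ . . . . ^ ^ . = 9 differences

9


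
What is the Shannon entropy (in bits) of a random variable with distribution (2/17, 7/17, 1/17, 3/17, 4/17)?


H = -sum(p_i * log2(p_i)). Terms: -(2/17)*log2(2/17) = 0.363231; -(7/17)*log2(7/17) = 0.527103; -(1/17)*log2(1/17) = 0.240439; -(3/17)*log2(3/17) = 0.441618; -(4/17)*log2(4/17) = 0.491168. H = 0.363231 + 0.527103 + 0.240439 + 0.441618 + 0.491168 = 2.0636

2.0636 bits


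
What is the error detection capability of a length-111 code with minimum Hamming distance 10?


Detection capability = d_min - 1 = 10 - 1 = 9

9 errors


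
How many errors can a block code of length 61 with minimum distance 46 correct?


Correction capability = floor((d-1)/2) = floor((46-1)/2) = 22

22 errors


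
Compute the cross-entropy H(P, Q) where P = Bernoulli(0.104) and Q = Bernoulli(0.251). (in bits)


H(P,Q) = -p*log2(q) - (1-p)*log2(1-q). -0.104*log2(0.251) = 0.207401; -0.896*log2(0.749) = 0.373598. H(P,Q) = 0.207401 + 0.373598 = 0.581

0.581 bits


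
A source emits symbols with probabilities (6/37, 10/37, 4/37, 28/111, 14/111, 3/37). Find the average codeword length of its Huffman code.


Huffman construction (repeatedly merge the two least-probable nodes; each merge adds 1 bit to every symbol beneath it): 3/37 + 4/37 = 7/37; 14/111 + 6/37 = 32/111; 7/37 + 28/111 = 49/111; 10/37 + 32/111 = 62/111; 49/111 + 62/111 = 1. Resulting codeword lengths (in the order the probabilities were given): (3, 2, 3, 2, 3, 3). L_avg = sum(p_i * l_i) = 6/37*3 + 10/37*2 + 4/37*3 + 28/111*2 + 14/111*3 + 3/37*3 = 275/111 = 2.4775

2.4775 bits


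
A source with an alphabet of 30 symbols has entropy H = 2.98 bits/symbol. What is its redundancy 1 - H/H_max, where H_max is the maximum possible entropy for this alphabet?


H_max = log2(K) = log2(30) = 4.9069 bits/symbol. Redundancy = 1 - H/H_max = 1 - 2.98/4.9069 = 1 - 0.6073 = 0.3927

0.3927


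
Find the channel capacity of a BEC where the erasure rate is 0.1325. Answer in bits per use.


C = 1 - epsilon = 1 - 0.1325 = 0.8675

0.8675 bits


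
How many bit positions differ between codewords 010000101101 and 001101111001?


Count differing positions: . ^ ^ ^ . ^ . ^ . ^ . . = 6 differences

6


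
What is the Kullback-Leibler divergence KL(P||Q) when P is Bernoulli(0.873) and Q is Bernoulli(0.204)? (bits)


KL = p*log2(p/q) + (1-p)*log2((1-p)/(1-q)) = 0.873*log2(0.873/0.204) + 0.127*log2(0.127/0.796) = 1.4948

1.4948 bits


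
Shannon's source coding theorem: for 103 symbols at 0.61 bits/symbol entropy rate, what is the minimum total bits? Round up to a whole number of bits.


Minimum bits >= n * H = 103 * 0.61 = 62.83, rounded up to a whole number of bits = 63

63 bits


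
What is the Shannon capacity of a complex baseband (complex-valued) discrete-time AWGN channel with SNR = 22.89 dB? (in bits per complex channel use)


SNR_linear = 10^(22.89/10) = 194.536; C = log2(1 + SNR_linear) = log2(1 + 194.536) = 7.6113

7.6113 bits/channel use


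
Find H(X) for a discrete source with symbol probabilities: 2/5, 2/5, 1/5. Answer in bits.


H = -sum(p_i * log2(p_i)). Terms: -(2/5)*log2(2/5) = 0.528771; -(2/5)*log2(2/5) = 0.528771; -(1/5)*log2(1/5) = 0.464386. H = 0.528771 + 0.528771 + 0.464386 = 1.5219

1.5219 bits


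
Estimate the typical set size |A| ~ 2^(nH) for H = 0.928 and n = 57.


log2|A_typical| = nH = 57 * 0.928 = 52.896, so |A_typical| ~ 2^52.896 = 8.381e+15

8.381e+15


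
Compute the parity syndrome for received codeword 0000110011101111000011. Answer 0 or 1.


Syndrome = XOR of all bits = 0 XOR 0 XOR 0 XOR 0 XOR 1 XOR 1 XOR 0 XOR 0 XOR 1 XOR 1 XOR 1 XOR 0 XOR 1 XOR 1 XOR 1 XOR 1 XOR 0 XOR 0 XOR 0 XOR 0 XOR 1 XOR 1 = 1

1


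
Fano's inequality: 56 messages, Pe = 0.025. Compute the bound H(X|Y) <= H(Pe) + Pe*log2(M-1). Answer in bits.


H(Pe) = -Pe*log2(Pe) - (1-Pe)*log2(1-Pe) = -0.025*log2(0.025) - 0.975*log2(0.975) = 0.133048 + 0.035613 = 0.1687. Pe*log2(M-1) = 0.025*log2(55) = 0.144534. Bound = H(Pe) + Pe*log2(M-1) = 0.133048 + 0.035613 + 0.144534 = 0.3132

0.3132 bits


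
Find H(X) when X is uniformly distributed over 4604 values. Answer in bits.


H = log2(n) = log2(4604) = 12.1687

12.1687 bits


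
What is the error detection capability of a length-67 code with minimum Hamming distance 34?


Detection capability = d_min - 1 = 34 - 1 = 33

33 errors


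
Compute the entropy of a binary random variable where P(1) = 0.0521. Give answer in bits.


H = -p*log2(p) - (1-p)*log2(1-p). -0.0521*log2(0.0521) = 0.222080; -0.9479*log2(0.9479) = 0.073171. H = 0.222080 + 0.073171 = 0.2953

0.2953 bits


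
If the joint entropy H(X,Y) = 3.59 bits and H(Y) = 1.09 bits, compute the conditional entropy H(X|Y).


H(X|Y) = H(X,Y) - H(Y) = 3.59 - 1.09 = 2.5

2.5 bits


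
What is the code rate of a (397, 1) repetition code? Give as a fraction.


Rate = k/n = 1/397

1/397


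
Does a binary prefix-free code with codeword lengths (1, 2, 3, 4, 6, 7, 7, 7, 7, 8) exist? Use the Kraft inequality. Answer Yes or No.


Kraft sum = sum(2^(-l_i)) = 0.9883, need <= 1. Result: satisfied (a binary prefix-free code with these lengths exists)

Yes


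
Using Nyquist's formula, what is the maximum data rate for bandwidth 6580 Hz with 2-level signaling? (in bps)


Rate = 2 * B * log2(M) = 2 * 6580 * 1.0 = 13160.0

13160.0 bps


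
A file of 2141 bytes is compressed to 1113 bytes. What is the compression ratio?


Ratio = original / compressed = 2141 / 1113 = 1.9236

1.9236


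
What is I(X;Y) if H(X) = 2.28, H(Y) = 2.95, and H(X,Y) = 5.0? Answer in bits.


I(X;Y) = H(X) + H(Y) - H(X,Y) = 2.28 + 2.95 - 5.0 = 0.23

0.23 bits


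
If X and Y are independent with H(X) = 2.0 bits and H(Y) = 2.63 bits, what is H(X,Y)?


For independent variables, H(X,Y) = H(X) + H(Y) = 2.0 + 2.63 = 4.63

4.63 bits


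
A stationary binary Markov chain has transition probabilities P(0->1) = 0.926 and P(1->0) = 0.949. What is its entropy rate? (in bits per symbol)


Stationary distribution: pi_0 = p10/(p01+p10) = 0.5061, pi_1 = 0.4939. Entropy rate H' = pi_0*H(p01) + pi_1*H(p10) = 0.5061*0.3807 + 0.4939*0.2906 = 0.3362

0.3362 bits/symbol


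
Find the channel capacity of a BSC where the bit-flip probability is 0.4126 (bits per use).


H(p) = -p*log2(p) - (1-p)*log2(1-p) = -0.4126*log2(0.4126) - 0.5874*log2(0.5874) = 0.526966 + 0.450879 = 0.9778. C = 1 - H(p) = 1 - 0.9778 = 0.0222

0.0222 bits


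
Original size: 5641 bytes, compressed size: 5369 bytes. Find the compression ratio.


Ratio = original / compressed = 5641 / 5369 = 1.0507

1.0507


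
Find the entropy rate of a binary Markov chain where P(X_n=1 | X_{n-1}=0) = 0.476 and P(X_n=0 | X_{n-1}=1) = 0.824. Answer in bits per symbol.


Stationary distribution: pi_0 = p10/(p01+p10) = 0.6338, pi_1 = 0.3662. Entropy rate H' = pi_0*H(p01) + pi_1*H(p10) = 0.6338*0.9983 + 0.3662*0.6712 = 0.8786

0.8786 bits/symbol


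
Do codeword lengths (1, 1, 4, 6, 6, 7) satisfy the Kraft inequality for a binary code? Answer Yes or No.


Kraft sum = sum(2^(-l_i)) = 1.1016, need <= 1. Result: violated (a binary prefix-free code with these lengths cannot exist)

No


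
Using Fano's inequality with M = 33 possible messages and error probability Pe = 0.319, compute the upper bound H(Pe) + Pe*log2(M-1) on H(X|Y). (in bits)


H(Pe) = -Pe*log2(Pe) - (1-Pe)*log2(1-Pe) = -0.319*log2(0.319) - 0.681*log2(0.681) = 0.525831 + 0.377460 = 0.9033. Pe*log2(M-1) = 0.319*log2(32) = 1.595000. Bound = H(Pe) + Pe*log2(M-1) = 0.525831 + 0.377460 + 1.595000 = 2.4983

2.4983 bits


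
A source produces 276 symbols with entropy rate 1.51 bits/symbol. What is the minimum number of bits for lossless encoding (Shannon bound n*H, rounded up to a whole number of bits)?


Minimum bits >= n * H = 276 * 1.51 = 416.76, rounded up to a whole number of bits = 417

417 bits


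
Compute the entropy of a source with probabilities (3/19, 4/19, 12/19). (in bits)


H = -sum(p_i * log2(p_i)). Terms: -(3/19)*log2(3/19) = 0.420468; -(4/19)*log2(4/19) = 0.473248; -(12/19)*log2(12/19) = 0.418715. H = 0.420468 + 0.473248 + 0.418715 = 1.3124

1.3124 bits


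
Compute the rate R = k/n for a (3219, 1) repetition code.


Rate = k/n = 1/3219

1/3219


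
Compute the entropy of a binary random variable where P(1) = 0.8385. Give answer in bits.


H = -p*log2(p) - (1-p)*log2(1-p). -0.8385*log2(0.8385) = 0.213077; -0.1615*log2(0.1615) = 0.424809. H = 0.213077 + 0.424809 = 0.6379

0.6379 bits


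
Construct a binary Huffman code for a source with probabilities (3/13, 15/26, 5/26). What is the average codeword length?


Huffman construction (repeatedly merge the two least-probable nodes; each merge adds 1 bit to every symbol beneath it): 5/26 + 3/13 = 11/26; 11/26 + 15/26 = 1. Resulting codeword lengths (in the order the probabilities were given): (2, 1, 2). L_avg = sum(p_i * l_i) = 3/13*2 + 15/26*1 + 5/26*2 = 37/26 = 1.4231

1.4231 bits


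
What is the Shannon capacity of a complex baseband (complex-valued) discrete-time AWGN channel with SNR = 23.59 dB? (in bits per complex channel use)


SNR_linear = 10^(23.59/10) = 228.5599; C = log2(1 + SNR_linear) = log2(1 + 228.5599) = 7.8427

7.8427 bits/channel use


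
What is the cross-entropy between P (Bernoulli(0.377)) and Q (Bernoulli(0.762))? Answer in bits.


H(P,Q) = -p*log2(q) - (1-p)*log2(1-q). -0.377*log2(0.762) = 0.147836; -0.623*log2(0.238) = 1.290212. H(P,Q) = 0.147836 + 1.290212 = 1.438

1.438 bits


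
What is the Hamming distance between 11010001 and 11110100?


Count differing positions: . . ^ . . ^ . ^ = 3 differences

3


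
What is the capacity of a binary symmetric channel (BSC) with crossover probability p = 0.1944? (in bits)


H(p) = -p*log2(p) - (1-p)*log2(1-p) = -0.1944*log2(0.1944) - 0.8056*log2(0.8056) = 0.459348 + 0.251238 = 0.7106. C = 1 - H(p) = 1 - 0.7106 = 0.2894

0.2894 bits


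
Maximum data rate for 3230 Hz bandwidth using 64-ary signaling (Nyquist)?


Rate = 2 * B * log2(M) = 2 * 3230 * 6.0 = 38760.0

38760.0 bps


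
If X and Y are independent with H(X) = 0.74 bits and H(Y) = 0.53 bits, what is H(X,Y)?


For independent variables, H(X,Y) = H(X) + H(Y) = 0.74 + 0.53 = 1.27

1.27 bits


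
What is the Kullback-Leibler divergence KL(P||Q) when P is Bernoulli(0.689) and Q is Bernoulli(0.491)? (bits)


KL = p*log2(p/q) + (1-p)*log2((1-p)/(1-q)) = 0.689*log2(0.689/0.491) + 0.311*log2(0.311/0.509) = 0.1157

0.1157 bits


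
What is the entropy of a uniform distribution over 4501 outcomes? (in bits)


H = log2(n) = log2(4501) = 12.136

12.136 bits


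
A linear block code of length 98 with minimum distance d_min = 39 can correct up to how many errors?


Correction capability = floor((d-1)/2) = floor((39-1)/2) = 19

19 errors


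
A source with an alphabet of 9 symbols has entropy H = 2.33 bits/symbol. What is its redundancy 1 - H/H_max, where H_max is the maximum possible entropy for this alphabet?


H_max = log2(K) = log2(9) = 3.1699 bits/symbol. Redundancy = 1 - H/H_max = 1 - 2.33/3.1699 = 1 - 0.735 = 0.265

0.265


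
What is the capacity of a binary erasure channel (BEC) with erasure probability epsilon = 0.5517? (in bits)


C = 1 - epsilon = 1 - 0.5517 = 0.4483

0.4483 bits


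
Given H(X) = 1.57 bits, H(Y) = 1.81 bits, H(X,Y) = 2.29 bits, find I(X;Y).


I(X;Y) = H(X) + H(Y) - H(X,Y) = 1.57 + 1.81 - 2.29 = 1.09

1.09 bits


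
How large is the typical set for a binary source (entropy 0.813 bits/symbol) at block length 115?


log2|A_typical| = nH = 115 * 0.813 = 93.495, so |A_typical| ~ 2^93.495 = 1.396e+28

1.396e+28


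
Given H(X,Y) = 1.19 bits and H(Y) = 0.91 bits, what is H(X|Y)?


H(X|Y) = H(X,Y) - H(Y) = 1.19 - 0.91 = 0.28

0.28 bits


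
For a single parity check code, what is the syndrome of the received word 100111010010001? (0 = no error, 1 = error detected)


Syndrome = XOR of all bits = 1 XOR 0 XOR 0 XOR 1 XOR 1 XOR 1 XOR 0 XOR 1 XOR 0 XOR 0 XOR 1 XOR 0 XOR 0 XOR 0 XOR 1 = 1

1


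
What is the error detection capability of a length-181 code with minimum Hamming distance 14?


Detection capability = d_min - 1 = 14 - 1 = 13

13 errors


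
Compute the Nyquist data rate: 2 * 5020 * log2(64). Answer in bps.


Rate = 2 * B * log2(M) = 2 * 5020 * 6.0 = 60240.0

60240.0 bps


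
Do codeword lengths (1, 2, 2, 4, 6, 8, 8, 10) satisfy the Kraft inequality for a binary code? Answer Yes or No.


Kraft sum = sum(2^(-l_i)) = 1.0869, need <= 1. Result: violated (a binary prefix-free code with these lengths cannot exist)

No


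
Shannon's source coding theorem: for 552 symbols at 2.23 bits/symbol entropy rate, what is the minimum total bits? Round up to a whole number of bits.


Minimum bits >= n * H = 552 * 2.23 = 1230.96, rounded up to a whole number of bits = 1231

1231 bits


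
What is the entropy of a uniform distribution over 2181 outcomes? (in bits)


H = log2(n) = log2(2181) = 11.0908

11.0908 bits


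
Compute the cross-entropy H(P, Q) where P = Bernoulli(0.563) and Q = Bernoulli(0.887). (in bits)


H(P,Q) = -p*log2(q) - (1-p)*log2(1-q). -0.563*log2(0.887) = 0.097396; -0.437*log2(0.113) = 1.374630. H(P,Q) = 0.097396 + 1.374630 = 1.472

1.472 bits


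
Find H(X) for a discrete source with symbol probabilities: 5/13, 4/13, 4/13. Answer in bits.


H = -sum(p_i * log2(p_i)). Terms: -(5/13)*log2(5/13) = 0.530197; -(4/13)*log2(4/13) = 0.523212; -(4/13)*log2(4/13) = 0.523212. H = 0.530197 + 0.523212 + 0.523212 = 1.5766

1.5766 bits


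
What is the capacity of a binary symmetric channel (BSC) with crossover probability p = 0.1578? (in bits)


H(p) = -p*log2(p) - (1-p)*log2(1-p) = -0.1578*log2(0.1578) - 0.8422*log2(0.8422) = 0.420353 + 0.208668 = 0.629. C = 1 - H(p) = 1 - 0.629 = 0.371

0.371 bits


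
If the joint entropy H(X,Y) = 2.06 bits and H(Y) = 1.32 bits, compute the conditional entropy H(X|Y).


H(X|Y) = H(X,Y) - H(Y) = 2.06 - 1.32 = 0.74

0.74 bits


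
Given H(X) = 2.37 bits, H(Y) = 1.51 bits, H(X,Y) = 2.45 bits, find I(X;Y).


I(X;Y) = H(X) + H(Y) - H(X,Y) = 2.37 + 1.51 - 2.45 = 1.43

1.43 bits


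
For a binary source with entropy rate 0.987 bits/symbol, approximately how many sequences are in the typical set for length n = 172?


log2|A_typical| = nH = 172 * 0.987 = 169.764, so |A_typical| ~ 2^169.764 = 1.271e+51

1.271e+51


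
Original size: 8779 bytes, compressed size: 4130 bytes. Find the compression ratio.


Ratio = original / compressed = 8779 / 4130 = 2.1257

2.1257


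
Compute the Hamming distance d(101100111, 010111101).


Count differing positions: ^ ^ ^ . ^ ^ . ^ . = 6 differences

6


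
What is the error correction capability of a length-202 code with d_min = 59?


Correction capability = floor((d-1)/2) = floor((59-1)/2) = 29

29 errors


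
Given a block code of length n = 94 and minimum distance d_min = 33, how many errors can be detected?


Detection capability = d_min - 1 = 33 - 1 = 32

32 errors


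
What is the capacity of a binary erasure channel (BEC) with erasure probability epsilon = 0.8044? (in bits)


C = 1 - epsilon = 1 - 0.8044 = 0.1956

0.1956 bits


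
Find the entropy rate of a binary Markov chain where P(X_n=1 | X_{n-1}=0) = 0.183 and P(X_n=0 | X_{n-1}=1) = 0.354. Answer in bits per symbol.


Stationary distribution: pi_0 = p10/(p01+p10) = 0.6592, pi_1 = 0.3408. Entropy rate H' = pi_0*H(p01) + pi_1*H(p10) = 0.6592*0.6866 + 0.3408*0.9376 = 0.7721

0.7721 bits/symbol


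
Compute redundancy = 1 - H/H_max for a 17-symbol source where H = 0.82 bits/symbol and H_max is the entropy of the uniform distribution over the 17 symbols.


H_max = log2(K) = log2(17) = 4.0875 bits/symbol. Redundancy = 1 - H/H_max = 1 - 0.82/4.0875 = 1 - 0.2006 = 0.7994

0.7994


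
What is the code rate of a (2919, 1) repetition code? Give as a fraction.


Rate = k/n = 1/2919

1/2919


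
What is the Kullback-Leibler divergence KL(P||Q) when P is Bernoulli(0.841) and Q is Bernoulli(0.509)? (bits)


KL = p*log2(p/q) + (1-p)*log2((1-p)/(1-q)) = 0.841*log2(0.841/0.509) + 0.159*log2(0.159/0.491) = 0.3506

0.3506 bits


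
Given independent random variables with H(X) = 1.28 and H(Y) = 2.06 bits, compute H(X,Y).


For independent variables, H(X,Y) = H(X) + H(Y) = 1.28 + 2.06 = 3.34

3.34 bits


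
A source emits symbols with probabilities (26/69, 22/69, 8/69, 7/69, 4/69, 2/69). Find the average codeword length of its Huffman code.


Huffman construction (repeatedly merge the two least-probable nodes; each merge adds 1 bit to every symbol beneath it): 2/69 + 4/69 = 2/23; 2/23 + 7/69 = 13/69; 8/69 + 13/69 = 7/23; 7/23 + 22/69 = 43/69; 26/69 + 43/69 = 1. Resulting codeword lengths (in the order the probabilities were given): (1, 2, 3, 4, 5, 5). L_avg = sum(p_i * l_i) = 26/69*1 + 22/69*2 + 8/69*3 + 7/69*4 + 4/69*5 + 2/69*5 = 152/69 = 2.2029

2.2029 bits


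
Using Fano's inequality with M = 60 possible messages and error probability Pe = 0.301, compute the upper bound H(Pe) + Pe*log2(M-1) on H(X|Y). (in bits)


H(Pe) = -Pe*log2(Pe) - (1-Pe)*log2(1-Pe) = -0.301*log2(0.301) - 0.699*log2(0.699) = 0.521382 + 0.361128 = 0.8825. Pe*log2(M-1) = 0.301*log2(59) = 1.770676. Bound = H(Pe) + Pe*log2(M-1) = 0.521382 + 0.361128 + 1.770676 = 2.6532

2.6532 bits


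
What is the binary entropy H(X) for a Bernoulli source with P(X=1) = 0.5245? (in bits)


H = -p*log2(p) - (1-p)*log2(1-p). -0.5245*log2(0.5245) = 0.488302; -0.4755*log2(0.4755) = 0.509966. H = 0.488302 + 0.509966 = 0.9983

0.9983 bits


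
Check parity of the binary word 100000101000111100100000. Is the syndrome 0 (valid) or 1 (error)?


Syndrome = XOR of all bits = 1 XOR 0 XOR 0 XOR 0 XOR 0 XOR 0 XOR 1 XOR 0 XOR 1 XOR 0 XOR 0 XOR 0 XOR 1 XOR 1 XOR 1 XOR 1 XOR 0 XOR 0 XOR 1 XOR 0 XOR 0 XOR 0 XOR 0 XOR 0 = 0

0


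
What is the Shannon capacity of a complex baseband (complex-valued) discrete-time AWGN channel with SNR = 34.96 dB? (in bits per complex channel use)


SNR_linear = 10^(34.96/10) = 3133.2857; C = log2(1 + SNR_linear) = log2(1 + 3133.2857) = 11.6139

11.6139 bits/channel use


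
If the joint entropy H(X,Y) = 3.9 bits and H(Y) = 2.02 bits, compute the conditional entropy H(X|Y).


H(X|Y) = H(X,Y) - H(Y) = 3.9 - 2.02 = 1.88

1.88 bits


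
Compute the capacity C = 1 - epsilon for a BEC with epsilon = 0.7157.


C = 1 - epsilon = 1 - 0.7157 = 0.2843

0.2843 bits


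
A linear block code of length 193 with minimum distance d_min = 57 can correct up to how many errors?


Correction capability = floor((d-1)/2) = floor((57-1)/2) = 28

28 errors


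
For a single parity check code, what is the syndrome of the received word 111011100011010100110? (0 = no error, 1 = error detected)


Syndrome = XOR of all bits = 1 XOR 1 XOR 1 XOR 0 XOR 1 XOR 1 XOR 1 XOR 0 XOR 0 XOR 0 XOR 1 XOR 1 XOR 0 XOR 1 XOR 0 XOR 1 XOR 0 XOR 0 XOR 1 XOR 1 XOR 0 = 0

0


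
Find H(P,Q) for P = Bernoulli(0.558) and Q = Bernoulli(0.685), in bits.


H(P,Q) = -p*log2(q) - (1-p)*log2(1-q). -0.558*log2(0.685) = 0.304570; -0.442*log2(0.315) = 0.736627. H(P,Q) = 0.304570 + 0.736627 = 1.0412

1.0412 bits


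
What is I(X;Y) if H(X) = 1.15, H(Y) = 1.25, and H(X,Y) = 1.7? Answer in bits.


I(X;Y) = H(X) + H(Y) - H(X,Y) = 1.15 + 1.25 - 1.7 = 0.7

0.7 bits


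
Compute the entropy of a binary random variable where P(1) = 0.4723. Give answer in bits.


H = -p*log2(p) - (1-p)*log2(1-p). -0.4723*log2(0.4723) = 0.511135; -0.5277*log2(0.5277) = 0.486650. H = 0.511135 + 0.486650 = 0.9978

0.9978 bits


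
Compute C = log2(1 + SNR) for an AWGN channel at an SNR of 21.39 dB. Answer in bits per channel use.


SNR_linear = 10^(21.39/10) = 137.7209; C = log2(1 + SNR_linear) = log2(1 + 137.7209) = 7.116

7.116 bits/channel use


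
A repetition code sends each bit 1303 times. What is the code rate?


Rate = k/n = 1/1303

1/1303


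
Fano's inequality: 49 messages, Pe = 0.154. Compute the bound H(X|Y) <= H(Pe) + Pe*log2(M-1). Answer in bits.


H(Pe) = -Pe*log2(Pe) - (1-Pe)*log2(1-Pe) = -0.154*log2(0.154) - 0.846*log2(0.846) = 0.415646 + 0.204115 = 0.6198. Pe*log2(M-1) = 0.154*log2(48) = 0.860084. Bound = H(Pe) + Pe*log2(M-1) = 0.415646 + 0.204115 + 0.860084 = 1.4798

1.4798 bits


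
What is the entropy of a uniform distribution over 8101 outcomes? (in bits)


H = log2(n) = log2(8101) = 12.9839

12.9839 bits


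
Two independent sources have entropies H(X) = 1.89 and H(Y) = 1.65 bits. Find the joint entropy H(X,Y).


For independent variables, H(X,Y) = H(X) + H(Y) = 1.89 + 1.65 = 3.54

3.54 bits


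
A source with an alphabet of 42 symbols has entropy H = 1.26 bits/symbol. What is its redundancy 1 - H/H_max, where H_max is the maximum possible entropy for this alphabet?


H_max = log2(K) = log2(42) = 5.3923 bits/symbol. Redundancy = 1 - H/H_max = 1 - 1.26/5.3923 = 1 - 0.2337 = 0.7663

0.7663


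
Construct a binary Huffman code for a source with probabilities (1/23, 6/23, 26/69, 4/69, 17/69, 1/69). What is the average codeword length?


Huffman construction (repeatedly merge the two least-probable nodes; each merge adds 1 bit to every symbol beneath it): 1/69 + 1/23 = 4/69; 4/69 + 4/69 = 8/69; 8/69 + 17/69 = 25/69; 6/23 + 25/69 = 43/69; 26/69 + 43/69 = 1. Resulting codeword lengths (in the order the probabilities were given): (5, 2, 1, 4, 3, 5). L_avg = sum(p_i * l_i) = 1/23*5 + 6/23*2 + 26/69*1 + 4/69*4 + 17/69*3 + 1/69*5 = 149/69 = 2.1594

2.1594 bits


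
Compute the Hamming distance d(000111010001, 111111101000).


Count differing positions: ^ ^ ^ . . . ^ ^ ^ . . ^ = 7 differences

7


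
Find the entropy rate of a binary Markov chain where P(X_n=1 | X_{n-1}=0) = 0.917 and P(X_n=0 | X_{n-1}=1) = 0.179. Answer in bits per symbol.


Stationary distribution: pi_0 = p10/(p01+p10) = 0.1633, pi_1 = 0.8367. Entropy rate H' = pi_0*H(p01) + pi_1*H(p10) = 0.1633*0.4127 + 0.8367*0.6779 = 0.6346

0.6346 bits/symbol


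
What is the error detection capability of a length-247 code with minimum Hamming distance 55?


Detection capability = d_min - 1 = 55 - 1 = 54

54 errors


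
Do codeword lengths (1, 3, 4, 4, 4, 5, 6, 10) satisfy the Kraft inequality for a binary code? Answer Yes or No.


Kraft sum = sum(2^(-l_i)) = 0.8604, need <= 1. Result: satisfied (a binary prefix-free code with these lengths exists)

Yes


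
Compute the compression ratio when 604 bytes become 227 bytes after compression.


Ratio = original / compressed = 604 / 227 = 2.6608

2.6608


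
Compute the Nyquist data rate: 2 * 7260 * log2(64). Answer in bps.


Rate = 2 * B * log2(M) = 2 * 7260 * 6.0 = 87120.0

87120.0 bps


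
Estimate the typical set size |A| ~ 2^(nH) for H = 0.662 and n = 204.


log2|A_typical| = nH = 204 * 0.662 = 135.048, so |A_typical| ~ 2^135.048 = 4.503e+40

4.503e+40


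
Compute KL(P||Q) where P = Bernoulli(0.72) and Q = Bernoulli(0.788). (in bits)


KL = p*log2(p/q) + (1-p)*log2((1-p)/(1-q)) = 0.72*log2(0.72/0.788) + 0.28*log2(0.28/0.212) = 0.0186

0.0186 bits


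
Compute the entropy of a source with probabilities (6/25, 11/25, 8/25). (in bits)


H = -sum(p_i * log2(p_i)). Terms: -(6/25)*log2(6/25) = 0.494134; -(11/25)*log2(11/25) = 0.521147; -(8/25)*log2(8/25) = 0.526034. H = 0.494134 + 0.521147 + 0.526034 = 1.5413

1.5413 bits


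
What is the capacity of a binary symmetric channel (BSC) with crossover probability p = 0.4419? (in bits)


H(p) = -p*log2(p) - (1-p)*log2(1-p) = -0.4419*log2(0.4419) - 0.5581*log2(0.5581) = 0.520650 + 0.469588 = 0.9902. C = 1 - H(p) = 1 - 0.9902 = 0.0098

0.0098 bits


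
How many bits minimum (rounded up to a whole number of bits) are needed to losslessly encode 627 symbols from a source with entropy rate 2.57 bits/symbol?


Minimum bits >= n * H = 627 * 2.57 = 1611.39, rounded up to a whole number of bits = 1612

1612 bits


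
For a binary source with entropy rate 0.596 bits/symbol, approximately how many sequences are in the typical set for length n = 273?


log2|A_typical| = nH = 273 * 0.596 = 162.708, so |A_typical| ~ 2^162.708 = 9.550e+48

9.550e+48


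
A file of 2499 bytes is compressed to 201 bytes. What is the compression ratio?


Ratio = original / compressed = 2499 / 201 = 12.4328

12.4328


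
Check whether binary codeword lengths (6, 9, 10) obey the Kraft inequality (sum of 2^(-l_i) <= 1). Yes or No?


Kraft sum = sum(2^(-l_i)) = 0.0186, need <= 1. Result: satisfied (a binary prefix-free code with these lengths exists)

Yes


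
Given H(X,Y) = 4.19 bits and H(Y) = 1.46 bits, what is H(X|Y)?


H(X|Y) = H(X,Y) - H(Y) = 4.19 - 1.46 = 2.73

2.73 bits


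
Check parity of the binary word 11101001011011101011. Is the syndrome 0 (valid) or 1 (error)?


Syndrome = XOR of all bits = 1 XOR 1 XOR 1 XOR 0 XOR 1 XOR 0 XOR 0 XOR 1 XOR 0 XOR 1 XOR 1 XOR 0 XOR 1 XOR 1 XOR 1 XOR 0 XOR 1 XOR 0 XOR 1 XOR 1 = 1

1


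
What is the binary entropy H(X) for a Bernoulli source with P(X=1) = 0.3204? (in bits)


H = -p*log2(p) - (1-p)*log2(1-p). -0.3204*log2(0.3204) = 0.526114; -0.6796*log2(0.6796) = 0.378702. H = 0.526114 + 0.378702 = 0.9048

0.9048 bits


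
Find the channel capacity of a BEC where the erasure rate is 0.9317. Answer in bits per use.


C = 1 - epsilon = 1 - 0.9317 = 0.0683

0.0683 bits


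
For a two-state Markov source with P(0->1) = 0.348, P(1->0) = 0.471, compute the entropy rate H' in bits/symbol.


Stationary distribution: pi_0 = p10/(p01+p10) = 0.5751, pi_1 = 0.4249. Entropy rate H' = pi_0*H(p01) + pi_1*H(p10) = 0.5751*0.9323 + 0.4249*0.9976 = 0.96

0.96 bits/symbol


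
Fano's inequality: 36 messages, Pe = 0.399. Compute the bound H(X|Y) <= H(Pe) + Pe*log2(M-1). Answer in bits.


H(Pe) = -Pe*log2(Pe) - (1-Pe)*log2(1-Pe) = -0.399*log2(0.399) - 0.601*log2(0.601) = 0.528890 + 0.441472 = 0.9704. Pe*log2(M-1) = 0.399*log2(35) = 2.046584. Bound = H(Pe) + Pe*log2(M-1) = 0.528890 + 0.441472 + 2.046584 = 3.0169

3.0169 bits


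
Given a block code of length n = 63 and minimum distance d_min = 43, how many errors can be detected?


Detection capability = d_min - 1 = 43 - 1 = 42

42 errors


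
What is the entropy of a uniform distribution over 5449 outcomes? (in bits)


H = log2(n) = log2(5449) = 12.4118

12.4118 bits


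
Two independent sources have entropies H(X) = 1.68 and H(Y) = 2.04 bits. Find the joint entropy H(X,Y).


For independent variables, H(X,Y) = H(X) + H(Y) = 1.68 + 2.04 = 3.72

3.72 bits


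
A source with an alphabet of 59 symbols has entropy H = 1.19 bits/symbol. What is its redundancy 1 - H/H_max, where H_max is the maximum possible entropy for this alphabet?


H_max = log2(K) = log2(59) = 5.8826 bits/symbol. Redundancy = 1 - H/H_max = 1 - 1.19/5.8826 = 1 - 0.2023 = 0.7977

0.7977


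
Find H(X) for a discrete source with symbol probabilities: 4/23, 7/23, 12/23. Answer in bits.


H = -sum(p_i * log2(p_i)). Terms: -(4/23)*log2(4/23) = 0.438880; -(7/23)*log2(7/23) = 0.522324; -(12/23)*log2(12/23) = 0.489704. H = 0.438880 + 0.522324 + 0.489704 = 1.4509

1.4509 bits


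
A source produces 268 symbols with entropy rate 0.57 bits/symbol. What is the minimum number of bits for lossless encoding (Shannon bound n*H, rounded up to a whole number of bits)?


Minimum bits >= n * H = 268 * 0.57 = 152.76, rounded up to a whole number of bits = 153

153 bits


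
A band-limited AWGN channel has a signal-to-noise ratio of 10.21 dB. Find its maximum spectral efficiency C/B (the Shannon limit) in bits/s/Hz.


SNR_linear = 10^(10.21/10) = 10.4954; C/B = log2(1 + SNR_linear) = log2(1 + 10.4954) = 3.523

3.523 bits/s/Hz


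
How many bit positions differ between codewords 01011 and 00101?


Count differing positions: . ^ ^ ^ . = 3 differences

3


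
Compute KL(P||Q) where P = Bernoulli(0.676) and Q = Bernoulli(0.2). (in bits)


KL = p*log2(p/q) + (1-p)*log2((1-p)/(1-q)) = 0.676*log2(0.676/0.2) + 0.324*log2(0.324/0.8) = 0.7652

0.7652 bits


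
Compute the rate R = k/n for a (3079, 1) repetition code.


Rate = k/n = 1/3079

1/3079


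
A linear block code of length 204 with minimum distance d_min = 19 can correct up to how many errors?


Correction capability = floor((d-1)/2) = floor((19-1)/2) = 9

9 errors
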